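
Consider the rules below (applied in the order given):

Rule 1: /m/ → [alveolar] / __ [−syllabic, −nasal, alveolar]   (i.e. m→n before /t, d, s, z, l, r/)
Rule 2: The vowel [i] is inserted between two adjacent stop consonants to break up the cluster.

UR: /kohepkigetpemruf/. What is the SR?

Rule 1 (nasal place assimilation): /m/ precedes the alveolar consonant /r/, so it assimilates in place to [n]. /kohepkigetpemruf/ → kohepkigetpenruf.
Rule 2 (stop-cluster i-epenthesis): /p/ and /k/ form a stop–stop cluster, so [i] is inserted between them. /t/ and /p/ form a stop–stop cluster, so [i] is inserted between them. /kohepkigetpenruf/ → kohepikigetipenruf.

kohepikigetipenruf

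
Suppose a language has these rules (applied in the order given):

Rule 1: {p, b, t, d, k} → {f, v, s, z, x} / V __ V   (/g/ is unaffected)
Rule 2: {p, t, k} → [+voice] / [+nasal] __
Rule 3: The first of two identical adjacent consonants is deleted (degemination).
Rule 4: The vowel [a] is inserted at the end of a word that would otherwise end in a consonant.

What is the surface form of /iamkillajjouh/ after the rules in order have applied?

iamgilajouha

Rule 1 (intervocalic spirantization): no segment meets the environment; /iamkillajjouh/ is unchanged.
Rule 2 (post-nasal voicing): /k/ is a voiceless stop immediately after the nasal /m/, so it voices to [g]. /iamkillajjouh/ → iamgillajjouh.
Rule 3 (degemination): /ll/ is a geminate; the first /l/ deletes. /jj/ is a geminate; the first /j/ deletes. /iamgillajjouh/ → iamgilajouh.
Rule 4 (final a-epenthesis): the form ends in the consonant /h/, so [a] is inserted word-finally. /iamgilajouh/ → iamgilajouha.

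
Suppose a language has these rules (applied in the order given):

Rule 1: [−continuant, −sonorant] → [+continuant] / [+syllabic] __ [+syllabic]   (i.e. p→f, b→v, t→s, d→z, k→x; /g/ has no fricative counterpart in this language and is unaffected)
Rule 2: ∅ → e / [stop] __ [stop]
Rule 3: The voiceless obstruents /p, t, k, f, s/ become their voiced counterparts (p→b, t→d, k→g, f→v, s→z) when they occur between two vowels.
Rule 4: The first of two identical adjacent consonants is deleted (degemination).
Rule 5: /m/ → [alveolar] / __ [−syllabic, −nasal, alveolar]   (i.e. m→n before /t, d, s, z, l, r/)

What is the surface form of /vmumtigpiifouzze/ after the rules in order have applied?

Rule 1 (intervocalic spirantization): no segment meets the environment; /vmumtigpiifouzze/ is unchanged.
Rule 2 (stop-cluster e-epenthesis): /g/ and /p/ form a stop–stop cluster, so [e] is inserted between them. /vmumtigpiifouzze/ → vmumtigepiifouzze.
Rule 3 (intervocalic voicing): /p/ is a voiceless obstruent between vowels /e/ and /i/, so it voices to [b]. /f/ is a voiceless obstruent between vowels /i/ and /o/, so it voices to [v]. /vmumtigepiifouzze/ → vmumtigebiivouzze.
Rule 4 (degemination): /zz/ is a geminate; the first /z/ deletes. /vmumtigebiivouzze/ → vmumtigebiivouze.
Rule 5 (nasal place assimilation): /m/ precedes the alveolar consonant /t/, so it assimilates in place to [n]. /vmumtigebiivouze/ → vmuntigebiivouze.

vmuntigebiivouze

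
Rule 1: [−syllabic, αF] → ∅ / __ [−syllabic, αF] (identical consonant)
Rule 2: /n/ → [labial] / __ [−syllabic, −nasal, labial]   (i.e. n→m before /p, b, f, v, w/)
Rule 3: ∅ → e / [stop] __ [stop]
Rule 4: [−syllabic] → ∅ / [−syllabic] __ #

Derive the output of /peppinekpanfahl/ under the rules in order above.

pepinekepamfah

Rule 1 (degemination): /pp/ is a geminate; the first /p/ deletes. /peppinekpanfahl/ → pepinekpanfahl.
Rule 2 (nasal place assimilation): /n/ precedes the labial consonant /f/, so it assimilates in place to [m]. /pepinekpanfahl/ → pepinekpamfahl.
Rule 3 (stop-cluster e-epenthesis): /k/ and /p/ form a stop–stop cluster, so [e] is inserted between them. /pepinekpamfahl/ → pepinekepamfahl.
Rule 4 (final cluster simplification): /l/ is the second consonant of a word-final cluster /hl/, so it deletes. /pepinekepamfahl/ → pepinekepamfah.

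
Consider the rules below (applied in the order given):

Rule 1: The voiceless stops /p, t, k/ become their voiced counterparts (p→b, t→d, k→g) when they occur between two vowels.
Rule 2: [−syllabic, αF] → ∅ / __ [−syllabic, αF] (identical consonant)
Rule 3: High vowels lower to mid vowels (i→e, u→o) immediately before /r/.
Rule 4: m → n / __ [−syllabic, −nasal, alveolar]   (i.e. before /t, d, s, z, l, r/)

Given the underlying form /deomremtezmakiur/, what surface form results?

Rule 1 (intervocalic voicing): /k/ is a voiceless stop between vowels /a/ and /i/, so it voices to [g]. /deomremtezmakiur/ → deomremtezmagiur.
Rule 2 (degemination): no segment meets the environment; /deomremtezmagiur/ is unchanged.
Rule 3 (pre-rhotic lowering): /u/ is a high vowel immediately before /r/, so it lowers to [o]. /deomremtezmagiur/ → deomremtezmagior.
Rule 4 (nasal place assimilation): /m/ precedes the alveolar consonant /r/, so it assimilates in place to [n]. /m/ precedes the alveolar consonant /t/, so it assimilates in place to [n]. /deomremtezmagior/ → deonrentezmagior.

deonrentezmagior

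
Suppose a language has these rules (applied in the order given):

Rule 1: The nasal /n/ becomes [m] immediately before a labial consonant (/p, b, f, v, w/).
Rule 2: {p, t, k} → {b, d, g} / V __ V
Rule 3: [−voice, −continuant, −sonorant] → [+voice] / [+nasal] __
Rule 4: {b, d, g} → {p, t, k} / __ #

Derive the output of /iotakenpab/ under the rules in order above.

iodagembap

Rule 1 (nasal place assimilation): /n/ precedes the labial consonant /p/, so it assimilates in place to [m]. /iotakenpab/ → iotakempab.
Rule 2 (intervocalic voicing): /t/ is a voiceless stop between vowels /o/ and /a/, so it voices to [d]. /k/ is a voiceless stop between vowels /a/ and /e/, so it voices to [g]. /iotakempab/ → iodagempab.
Rule 3 (post-nasal voicing): /p/ is a voiceless stop immediately after the nasal /m/, so it voices to [b]. /iodagempab/ → iodagembab.
Rule 4 (final devoicing): /b/ is a voiced stop in word-final position, so it devoices to [p]. /iodagembab/ → iodagembap.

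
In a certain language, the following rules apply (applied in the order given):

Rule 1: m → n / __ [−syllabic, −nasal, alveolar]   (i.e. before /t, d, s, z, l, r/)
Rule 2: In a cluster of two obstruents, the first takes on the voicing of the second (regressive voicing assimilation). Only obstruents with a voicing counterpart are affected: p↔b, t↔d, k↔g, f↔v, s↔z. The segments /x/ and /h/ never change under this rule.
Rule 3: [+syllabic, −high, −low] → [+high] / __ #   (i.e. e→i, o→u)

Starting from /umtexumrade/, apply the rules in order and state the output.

Rule 1 (nasal place assimilation): /m/ precedes the alveolar consonant /t/, so it assimilates in place to [n]. /m/ precedes the alveolar consonant /r/, so it assimilates in place to [n]. /umtexumrade/ → untexunrade.
Rule 2 (regressive voicing assimilation): no segment meets the environment; /untexunrade/ is unchanged.
Rule 3 (final vowel raising): /e/ is a mid vowel in word-final position, so it raises to [i]. /untexunrade/ → untexunradi.

untexunradi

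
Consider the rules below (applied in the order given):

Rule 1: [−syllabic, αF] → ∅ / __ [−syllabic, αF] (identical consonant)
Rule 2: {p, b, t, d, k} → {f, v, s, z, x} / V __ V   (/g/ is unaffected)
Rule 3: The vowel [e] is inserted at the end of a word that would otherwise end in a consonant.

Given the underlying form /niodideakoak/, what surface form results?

niozizeaxoake

Rule 1 (degemination): no segment meets the environment; /niodideakoak/ is unchanged.
Rule 2 (intervocalic spirantization): /d/ is a stop between vowels /o/ and /i/, so it spirantizes to the fricative [z]. /d/ is a stop between vowels /i/ and /e/, so it spirantizes to the fricative [z]. /k/ is a stop between vowels /a/ and /o/, so it spirantizes to the fricative [x]. /niodideakoak/ → niozizeaxoak.
Rule 3 (final e-epenthesis): the form ends in the consonant /k/, so [e] is inserted word-finally. /niozizeaxoak/ → niozizeaxoake.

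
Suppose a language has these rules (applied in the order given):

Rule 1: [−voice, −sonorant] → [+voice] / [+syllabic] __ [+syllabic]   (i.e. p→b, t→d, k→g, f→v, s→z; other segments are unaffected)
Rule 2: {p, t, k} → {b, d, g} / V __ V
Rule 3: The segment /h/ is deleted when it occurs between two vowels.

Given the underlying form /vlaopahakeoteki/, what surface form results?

Rule 1 (intervocalic voicing): /p/ is a voiceless obstruent between vowels /o/ and /a/, so it voices to [b]. /k/ is a voiceless obstruent between vowels /a/ and /e/, so it voices to [g]. /t/ is a voiceless obstruent between vowels /o/ and /e/, so it voices to [d]. /k/ is a voiceless obstruent between vowels /e/ and /i/, so it voices to [g]. /vlaopahakeoteki/ → vlaobahageodegi.
Rule 2 (intervocalic voicing): no segment meets the environment; /vlaobahageodegi/ is unchanged.
Rule 3 (intervocalic h-deletion): /h/ occurs between vowels /a/ and /a/, so it deletes. /vlaobahageodegi/ → vlaobaageodegi.

vlaobaageodegi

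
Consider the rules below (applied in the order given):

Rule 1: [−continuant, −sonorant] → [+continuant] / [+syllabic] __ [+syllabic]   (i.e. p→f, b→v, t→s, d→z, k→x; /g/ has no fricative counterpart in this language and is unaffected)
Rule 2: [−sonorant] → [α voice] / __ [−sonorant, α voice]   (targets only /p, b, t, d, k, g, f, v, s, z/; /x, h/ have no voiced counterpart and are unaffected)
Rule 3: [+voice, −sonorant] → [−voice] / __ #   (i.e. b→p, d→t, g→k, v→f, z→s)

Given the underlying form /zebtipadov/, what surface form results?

Rule 1 (intervocalic spirantization): /p/ is a stop between vowels /i/ and /a/, so it spirantizes to the fricative [f]. /d/ is a stop between vowels /a/ and /o/, so it spirantizes to the fricative [z]. /zebtipadov/ → zebtifazov.
Rule 2 (regressive voicing assimilation): /b/ precedes the voiceless obstruent /t/, so it devoices to [p] by assimilation. /zebtifazov/ → zeptifazov.
Rule 3 (final devoicing): /v/ is a voiced obstruent in word-final position, so it devoices to [f]. /zeptifazov/ → zeptifazof.

zeptifazof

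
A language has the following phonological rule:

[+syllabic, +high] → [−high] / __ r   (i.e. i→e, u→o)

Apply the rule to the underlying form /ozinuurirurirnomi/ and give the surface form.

/u/ is a high vowel immediately before /r/, so it lowers to [o].
/i/ is a high vowel immediately before /r/, so it lowers to [e].
/u/ is a high vowel immediately before /r/, so it lowers to [o].
/i/ is a high vowel immediately before /r/, so it lowers to [e].
The other instances of /i/, /u/ do not occur in the required environment and remain unchanged.
Surface form: [ozinuorerorernomi].

ozinuorerorernomi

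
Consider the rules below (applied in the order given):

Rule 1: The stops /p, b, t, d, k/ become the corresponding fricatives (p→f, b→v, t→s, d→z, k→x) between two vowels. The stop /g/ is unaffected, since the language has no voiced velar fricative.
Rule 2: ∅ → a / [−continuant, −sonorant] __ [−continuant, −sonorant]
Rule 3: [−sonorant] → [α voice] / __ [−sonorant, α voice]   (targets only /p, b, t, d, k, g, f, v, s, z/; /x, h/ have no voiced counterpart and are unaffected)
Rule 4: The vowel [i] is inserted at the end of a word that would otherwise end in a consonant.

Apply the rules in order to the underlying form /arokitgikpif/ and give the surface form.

aroxitagikapifi

Rule 1 (intervocalic spirantization): /k/ is a stop between vowels /o/ and /i/, so it spirantizes to the fricative [x]. /arokitgikpif/ → aroxitgikpif.
Rule 2 (stop-cluster a-epenthesis): /t/ and /g/ form a stop–stop cluster, so [a] is inserted between them. /k/ and /p/ form a stop–stop cluster, so [a] is inserted between them. /aroxitgikpif/ → aroxitagikapif.
Rule 3 (regressive voicing assimilation): no segment meets the environment; /aroxitagikapif/ is unchanged.
Rule 4 (final i-epenthesis): the form ends in the consonant /f/, so [i] is inserted word-finally. /aroxitagikapif/ → aroxitagikapifi.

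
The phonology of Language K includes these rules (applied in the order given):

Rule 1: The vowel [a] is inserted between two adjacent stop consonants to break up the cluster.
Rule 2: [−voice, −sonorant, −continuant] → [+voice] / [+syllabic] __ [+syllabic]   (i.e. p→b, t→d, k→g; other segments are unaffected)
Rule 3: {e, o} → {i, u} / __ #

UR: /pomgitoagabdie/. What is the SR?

pomgidoagabadii

Rule 1 (stop-cluster a-epenthesis): /b/ and /d/ form a stop–stop cluster, so [a] is inserted between them. /pomgitoagabdie/ → pomgitoagabadie.
Rule 2 (intervocalic voicing): /t/ is a voiceless stop between vowels /i/ and /o/, so it voices to [d]. /pomgitoagabadie/ → pomgidoagabadie.
Rule 3 (final vowel raising): /e/ is a mid vowel in word-final position, so it raises to [i]. /pomgidoagabadie/ → pomgidoagabadii.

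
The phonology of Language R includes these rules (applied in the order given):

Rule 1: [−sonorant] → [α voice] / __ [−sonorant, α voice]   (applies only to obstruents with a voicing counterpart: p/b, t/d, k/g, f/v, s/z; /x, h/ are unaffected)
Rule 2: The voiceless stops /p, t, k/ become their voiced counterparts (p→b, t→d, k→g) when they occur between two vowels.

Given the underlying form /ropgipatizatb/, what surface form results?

Rule 1 (regressive voicing assimilation): /p/ precedes the voiced obstruent /g/, so it voices to [b] by assimilation. /t/ precedes the voiced obstruent /b/, so it voices to [d] by assimilation. /ropgipatizatb/ → robgipatizadb.
Rule 2 (intervocalic voicing): /p/ is a voiceless stop between vowels /i/ and /a/, so it voices to [b]. /t/ is a voiceless stop between vowels /a/ and /i/, so it voices to [d]. /robgipatizadb/ → robgibadizadb.

robgibadizadb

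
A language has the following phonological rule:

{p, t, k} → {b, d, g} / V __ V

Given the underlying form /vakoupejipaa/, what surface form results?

vagoubejibaa

/k/ is a voiceless stop between vowels /a/ and /o/, so it voices to [g].
/p/ is a voiceless stop between vowels /u/ and /e/, so it voices to [b].
/p/ is a voiceless stop between vowels /i/ and /a/, so it voices to [b].
Surface form: [vagoubejibaa].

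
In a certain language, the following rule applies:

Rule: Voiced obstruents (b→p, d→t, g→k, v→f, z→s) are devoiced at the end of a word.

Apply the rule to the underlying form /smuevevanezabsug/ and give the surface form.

/g/ is a voiced obstruent in word-final position, so it devoices to [k].
The other instances of /v/, /z/, /b/ do not occur in the required environment and remain unchanged.
Surface form: [smuevevanezabsuk].

smuevevanezabsuk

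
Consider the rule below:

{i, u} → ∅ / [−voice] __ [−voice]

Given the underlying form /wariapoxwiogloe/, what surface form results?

No segment of /wariapoxwiogloe/ meets the structural description of the rule, so the form surfaces unchanged.

wariapoxwiogloe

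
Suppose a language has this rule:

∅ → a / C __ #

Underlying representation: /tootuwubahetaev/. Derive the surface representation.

tootuwubahetaeva

the form ends in the consonant /v/, so [a] is inserted word-finally.
Surface form: [tootuwubahetaeva].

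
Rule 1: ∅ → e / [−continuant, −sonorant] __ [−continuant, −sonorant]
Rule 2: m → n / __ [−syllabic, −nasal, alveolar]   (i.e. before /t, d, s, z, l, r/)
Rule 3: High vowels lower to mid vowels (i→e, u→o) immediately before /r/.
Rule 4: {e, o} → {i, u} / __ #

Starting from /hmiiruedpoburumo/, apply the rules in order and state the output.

Rule 1 (stop-cluster e-epenthesis): /d/ and /p/ form a stop–stop cluster, so [e] is inserted between them. /hmiiruedpoburumo/ → hmiiruedepoburumo.
Rule 2 (nasal place assimilation): no segment meets the environment; /hmiiruedepoburumo/ is unchanged.
Rule 3 (pre-rhotic lowering): /i/ is a high vowel immediately before /r/, so it lowers to [e]. /u/ is a high vowel immediately before /r/, so it lowers to [o]. /hmiiruedepoburumo/ → hmieruedepoborumo.
Rule 4 (final vowel raising): /o/ is a mid vowel in word-final position, so it raises to [u]. /hmieruedepoborumo/ → hmieruedepoborumu.

hmieruedepoborumu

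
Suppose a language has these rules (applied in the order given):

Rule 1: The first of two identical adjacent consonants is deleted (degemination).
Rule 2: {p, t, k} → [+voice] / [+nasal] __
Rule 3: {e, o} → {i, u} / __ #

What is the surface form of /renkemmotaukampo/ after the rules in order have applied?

rengemotaukambu

Rule 1 (degemination): /mm/ is a geminate; the first /m/ deletes. /renkemmotaukampo/ → renkemotaukampo.
Rule 2 (post-nasal voicing): /k/ is a voiceless stop immediately after the nasal /n/, so it voices to [g]. /p/ is a voiceless stop immediately after the nasal /m/, so it voices to [b]. /renkemotaukampo/ → rengemotaukambo.
Rule 3 (final vowel raising): /o/ is a mid vowel in word-final position, so it raises to [u]. /rengemotaukambo/ → rengemotaukambu.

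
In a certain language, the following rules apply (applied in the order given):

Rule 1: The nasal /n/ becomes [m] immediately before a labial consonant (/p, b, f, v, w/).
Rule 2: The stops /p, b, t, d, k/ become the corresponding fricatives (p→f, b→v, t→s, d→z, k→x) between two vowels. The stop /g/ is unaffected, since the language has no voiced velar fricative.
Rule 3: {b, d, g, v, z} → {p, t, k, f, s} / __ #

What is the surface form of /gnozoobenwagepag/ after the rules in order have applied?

gnozoovemwagefak

Rule 1 (nasal place assimilation): /n/ precedes the labial consonant /w/, so it assimilates in place to [m]. /gnozoobenwagepag/ → gnozoobemwagepag.
Rule 2 (intervocalic spirantization): /b/ is a stop between vowels /o/ and /e/, so it spirantizes to the fricative [v]. /p/ is a stop between vowels /e/ and /a/, so it spirantizes to the fricative [f]. /gnozoobemwagepag/ → gnozoovemwagefag.
Rule 3 (final devoicing): /g/ is a voiced obstruent in word-final position, so it devoices to [k]. /gnozoovemwagefag/ → gnozoovemwagefak.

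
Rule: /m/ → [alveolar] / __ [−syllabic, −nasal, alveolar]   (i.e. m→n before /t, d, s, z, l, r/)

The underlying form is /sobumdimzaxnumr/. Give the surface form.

sobundinzaxnunr

/m/ precedes the alveolar consonant /d/, so it assimilates in place to [n].
/m/ precedes the alveolar consonant /z/, so it assimilates in place to [n].
/m/ precedes the alveolar consonant /r/, so it assimilates in place to [n].
Surface form: [sobundinzaxnunr].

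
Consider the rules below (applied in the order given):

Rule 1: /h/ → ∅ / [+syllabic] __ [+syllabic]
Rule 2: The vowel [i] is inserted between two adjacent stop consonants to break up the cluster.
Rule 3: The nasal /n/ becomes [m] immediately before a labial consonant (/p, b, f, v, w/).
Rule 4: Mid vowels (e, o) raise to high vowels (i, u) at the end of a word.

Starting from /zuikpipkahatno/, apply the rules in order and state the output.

zuikipipikaatnu

Rule 1 (intervocalic h-deletion): /h/ occurs between vowels /a/ and /a/, so it deletes. /zuikpipkahatno/ → zuikpipkaatno.
Rule 2 (stop-cluster i-epenthesis): /k/ and /p/ form a stop–stop cluster, so [i] is inserted between them. /p/ and /k/ form a stop–stop cluster, so [i] is inserted between them. /zuikpipkaatno/ → zuikipipikaatno.
Rule 3 (nasal place assimilation): no segment meets the environment; /zuikipipikaatno/ is unchanged.
Rule 4 (final vowel raising): /o/ is a mid vowel in word-final position, so it raises to [u]. /zuikipipikaatno/ → zuikipipikaatnu.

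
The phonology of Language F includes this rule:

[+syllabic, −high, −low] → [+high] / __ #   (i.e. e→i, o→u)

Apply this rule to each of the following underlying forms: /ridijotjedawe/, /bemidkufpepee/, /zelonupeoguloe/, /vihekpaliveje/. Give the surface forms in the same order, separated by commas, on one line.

/ridijotjedawe/: /e/ is a mid vowel in word-final position, so it raises to [i]. → [ridijotjedawi].
/bemidkufpepee/: /e/ is a mid vowel in word-final position, so it raises to [i]. → [bemidkufpepei].
/zelonupeoguloe/: /e/ is a mid vowel in word-final position, so it raises to [i]. → [zelonupeoguloi].
/vihekpaliveje/: /e/ is a mid vowel in word-final position, so it raises to [i]. → [vihekpaliveji].

ridijotjedawi, bemidkufpepei, zelonupeoguloi, vihekpaliveji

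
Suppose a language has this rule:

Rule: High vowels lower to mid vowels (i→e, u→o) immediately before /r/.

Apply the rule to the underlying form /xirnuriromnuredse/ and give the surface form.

xernoreromnoredse

/i/ is a high vowel immediately before /r/, so it lowers to [e].
/u/ is a high vowel immediately before /r/, so it lowers to [o].
/i/ is a high vowel immediately before /r/, so it lowers to [e].
/u/ is a high vowel immediately before /r/, so it lowers to [o].
Surface form: [xernoreromnoredse].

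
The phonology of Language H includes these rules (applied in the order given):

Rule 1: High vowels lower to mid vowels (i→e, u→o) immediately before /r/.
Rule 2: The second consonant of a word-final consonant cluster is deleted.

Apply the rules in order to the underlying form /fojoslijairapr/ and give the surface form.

Rule 1 (pre-rhotic lowering): /i/ is a high vowel immediately before /r/, so it lowers to [e]. /fojoslijairapr/ → fojoslijaerapr.
Rule 2 (final cluster simplification): /r/ is the second consonant of a word-final cluster /pr/, so it deletes. /fojoslijaerapr/ → fojoslijaerap.

fojoslijaerap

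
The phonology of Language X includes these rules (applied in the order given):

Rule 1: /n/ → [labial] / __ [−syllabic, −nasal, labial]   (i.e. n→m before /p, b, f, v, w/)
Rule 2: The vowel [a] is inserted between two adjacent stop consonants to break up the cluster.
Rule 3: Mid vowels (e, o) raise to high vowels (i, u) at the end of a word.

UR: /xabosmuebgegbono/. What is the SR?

Rule 1 (nasal place assimilation): no segment meets the environment; /xabosmuebgegbono/ is unchanged.
Rule 2 (stop-cluster a-epenthesis): /b/ and /g/ form a stop–stop cluster, so [a] is inserted between them. /g/ and /b/ form a stop–stop cluster, so [a] is inserted between them. /xabosmuebgegbono/ → xabosmuebagegabono.
Rule 3 (final vowel raising): /o/ is a mid vowel in word-final position, so it raises to [u]. /xabosmuebagegabono/ → xabosmuebagegabonu.

xabosmuebagegabonu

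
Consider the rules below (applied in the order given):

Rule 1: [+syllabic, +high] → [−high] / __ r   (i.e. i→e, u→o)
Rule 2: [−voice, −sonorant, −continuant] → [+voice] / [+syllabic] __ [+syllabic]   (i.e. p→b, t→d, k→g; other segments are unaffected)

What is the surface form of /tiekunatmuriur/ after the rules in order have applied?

tiegunatmorior

Rule 1 (pre-rhotic lowering): /u/ is a high vowel immediately before /r/, so it lowers to [o]. /u/ is a high vowel immediately before /r/, so it lowers to [o]. /tiekunatmuriur/ → tiekunatmorior.
Rule 2 (intervocalic voicing): /k/ is a voiceless stop between vowels /e/ and /u/, so it voices to [g]. /tiekunatmorior/ → tiegunatmorior.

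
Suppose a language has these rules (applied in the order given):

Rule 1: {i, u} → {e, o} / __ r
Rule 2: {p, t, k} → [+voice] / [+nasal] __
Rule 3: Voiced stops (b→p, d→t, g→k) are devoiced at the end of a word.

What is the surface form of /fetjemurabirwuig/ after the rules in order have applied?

fetjemoraberwuik

Rule 1 (pre-rhotic lowering): /u/ is a high vowel immediately before /r/, so it lowers to [o]. /i/ is a high vowel immediately before /r/, so it lowers to [e]. /fetjemurabirwuig/ → fetjemoraberwuig.
Rule 2 (post-nasal voicing): no segment meets the environment; /fetjemoraberwuig/ is unchanged.
Rule 3 (final devoicing): /g/ is a voiced stop in word-final position, so it devoices to [k]. /fetjemoraberwuig/ → fetjemoraberwuik.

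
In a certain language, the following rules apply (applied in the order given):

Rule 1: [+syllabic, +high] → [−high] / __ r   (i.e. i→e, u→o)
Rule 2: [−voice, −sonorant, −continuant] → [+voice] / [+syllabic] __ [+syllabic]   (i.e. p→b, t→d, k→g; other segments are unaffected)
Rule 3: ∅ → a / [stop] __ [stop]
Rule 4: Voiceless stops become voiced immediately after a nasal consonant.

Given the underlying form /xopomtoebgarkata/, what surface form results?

Rule 1 (pre-rhotic lowering): no segment meets the environment; /xopomtoebgarkata/ is unchanged.
Rule 2 (intervocalic voicing): /p/ is a voiceless stop between vowels /o/ and /o/, so it voices to [b]. /t/ is a voiceless stop between vowels /a/ and /a/, so it voices to [d]. /xopomtoebgarkata/ → xobomtoebgarkada.
Rule 3 (stop-cluster a-epenthesis): /b/ and /g/ form a stop–stop cluster, so [a] is inserted between them. /xobomtoebgarkada/ → xobomtoebagarkada.
Rule 4 (post-nasal voicing): /t/ is a voiceless stop immediately after the nasal /m/, so it voices to [d]. /xobomtoebagarkada/ → xobomdoebagarkada.

xobomdoebagarkada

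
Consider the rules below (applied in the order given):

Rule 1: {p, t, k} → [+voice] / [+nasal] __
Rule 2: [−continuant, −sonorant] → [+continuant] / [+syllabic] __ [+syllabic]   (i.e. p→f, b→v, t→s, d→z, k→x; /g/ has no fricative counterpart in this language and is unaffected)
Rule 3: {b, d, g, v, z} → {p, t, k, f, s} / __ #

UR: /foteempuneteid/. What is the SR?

foseembuneseit

Rule 1 (post-nasal voicing): /p/ is a voiceless stop immediately after the nasal /m/, so it voices to [b]. /foteempuneteid/ → foteembuneteid.
Rule 2 (intervocalic spirantization): /t/ is a stop between vowels /o/ and /e/, so it spirantizes to the fricative [s]. /t/ is a stop between vowels /e/ and /e/, so it spirantizes to the fricative [s]. /foteembuneteid/ → foseembuneseid.
Rule 3 (final devoicing): /d/ is a voiced obstruent in word-final position, so it devoices to [t]. /foseembuneseid/ → foseembuneseit.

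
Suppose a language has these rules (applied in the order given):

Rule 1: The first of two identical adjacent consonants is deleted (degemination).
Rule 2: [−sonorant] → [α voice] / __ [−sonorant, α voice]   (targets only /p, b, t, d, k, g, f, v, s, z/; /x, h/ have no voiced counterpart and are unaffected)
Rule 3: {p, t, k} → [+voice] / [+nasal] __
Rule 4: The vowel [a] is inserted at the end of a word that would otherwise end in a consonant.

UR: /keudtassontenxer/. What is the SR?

keuttasondenxera

Rule 1 (degemination): /ss/ is a geminate; the first /s/ deletes. /keudtassontenxer/ → keudtasontenxer.
Rule 2 (regressive voicing assimilation): /d/ precedes the voiceless obstruent /t/, so it devoices to [t] by assimilation. /keudtasontenxer/ → keuttasontenxer.
Rule 3 (post-nasal voicing): /t/ is a voiceless stop immediately after the nasal /n/, so it voices to [d]. /keuttasontenxer/ → keuttasondenxer.
Rule 4 (final a-epenthesis): the form ends in the consonant /r/, so [a] is inserted word-finally. /keuttasondenxer/ → keuttasondenxera.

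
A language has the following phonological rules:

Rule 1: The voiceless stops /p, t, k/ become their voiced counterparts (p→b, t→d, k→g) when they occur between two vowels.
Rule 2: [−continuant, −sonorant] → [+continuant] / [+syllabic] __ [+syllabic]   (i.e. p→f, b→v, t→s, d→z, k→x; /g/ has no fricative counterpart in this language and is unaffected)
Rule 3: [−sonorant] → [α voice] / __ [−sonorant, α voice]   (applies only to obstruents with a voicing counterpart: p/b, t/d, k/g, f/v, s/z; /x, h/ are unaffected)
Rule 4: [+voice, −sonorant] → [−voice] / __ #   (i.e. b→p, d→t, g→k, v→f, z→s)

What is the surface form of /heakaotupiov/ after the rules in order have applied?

heagaozuviof

Rule 1 (intervocalic voicing): /k/ is a voiceless stop between vowels /a/ and /a/, so it voices to [g]. /t/ is a voiceless stop between vowels /o/ and /u/, so it voices to [d]. /p/ is a voiceless stop between vowels /u/ and /i/, so it voices to [b]. /heakaotupiov/ → heagaodubiov.
Rule 2 (intervocalic spirantization): /d/ is a stop between vowels /o/ and /u/, so it spirantizes to the fricative [z]. /b/ is a stop between vowels /u/ and /i/, so it spirantizes to the fricative [v]. /heagaodubiov/ → heagaozuviov.
Rule 3 (regressive voicing assimilation): no segment meets the environment; /heagaozuviov/ is unchanged.
Rule 4 (final devoicing): /v/ is a voiced obstruent in word-final position, so it devoices to [f]. /heagaozuviov/ → heagaozuviof.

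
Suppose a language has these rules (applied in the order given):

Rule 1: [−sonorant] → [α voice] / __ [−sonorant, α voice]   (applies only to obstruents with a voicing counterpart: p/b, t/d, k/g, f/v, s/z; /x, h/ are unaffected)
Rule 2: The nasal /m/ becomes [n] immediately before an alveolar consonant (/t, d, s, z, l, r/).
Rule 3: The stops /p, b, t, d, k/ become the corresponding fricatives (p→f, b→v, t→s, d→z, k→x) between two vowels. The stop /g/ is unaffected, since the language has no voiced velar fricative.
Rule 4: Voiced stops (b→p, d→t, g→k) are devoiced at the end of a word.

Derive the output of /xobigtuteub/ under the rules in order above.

xoviktuseup

Rule 1 (regressive voicing assimilation): /g/ precedes the voiceless obstruent /t/, so it devoices to [k] by assimilation. /xobigtuteub/ → xobiktuteub.
Rule 2 (nasal place assimilation): no segment meets the environment; /xobiktuteub/ is unchanged.
Rule 3 (intervocalic spirantization): /b/ is a stop between vowels /o/ and /i/, so it spirantizes to the fricative [v]. /t/ is a stop between vowels /u/ and /e/, so it spirantizes to the fricative [s]. /xobiktuteub/ → xoviktuseub.
Rule 4 (final devoicing): /b/ is a voiced stop in word-final position, so it devoices to [p]. /xoviktuseub/ → xoviktuseup.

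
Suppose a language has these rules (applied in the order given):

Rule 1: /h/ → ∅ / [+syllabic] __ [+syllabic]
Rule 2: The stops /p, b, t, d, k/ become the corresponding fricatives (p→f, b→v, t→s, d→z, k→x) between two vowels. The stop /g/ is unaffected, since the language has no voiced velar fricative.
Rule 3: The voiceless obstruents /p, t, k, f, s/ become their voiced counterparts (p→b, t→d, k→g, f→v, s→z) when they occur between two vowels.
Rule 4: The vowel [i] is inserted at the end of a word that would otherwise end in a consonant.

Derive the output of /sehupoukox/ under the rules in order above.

Rule 1 (intervocalic h-deletion): /h/ occurs between vowels /e/ and /u/, so it deletes. /sehupoukox/ → seupoukox.
Rule 2 (intervocalic spirantization): /p/ is a stop between vowels /u/ and /o/, so it spirantizes to the fricative [f]. /k/ is a stop between vowels /u/ and /o/, so it spirantizes to the fricative [x]. /seupoukox/ → seufouxox.
Rule 3 (intervocalic voicing): /f/ is a voiceless obstruent between vowels /u/ and /o/, so it voices to [v]. /seufouxox/ → seuvouxox.
Rule 4 (final i-epenthesis): the form ends in the consonant /x/, so [i] is inserted word-finally. /seuvouxox/ → seuvouxoxi.

seuvouxoxi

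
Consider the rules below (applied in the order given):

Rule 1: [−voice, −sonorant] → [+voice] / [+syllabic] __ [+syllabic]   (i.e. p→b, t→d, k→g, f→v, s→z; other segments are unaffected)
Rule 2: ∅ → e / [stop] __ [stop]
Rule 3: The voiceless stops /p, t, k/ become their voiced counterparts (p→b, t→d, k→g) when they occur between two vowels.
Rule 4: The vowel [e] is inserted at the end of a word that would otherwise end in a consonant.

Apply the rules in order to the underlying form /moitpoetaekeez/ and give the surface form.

moideboedaegeeze

Rule 1 (intervocalic voicing): /t/ is a voiceless obstruent between vowels /e/ and /a/, so it voices to [d]. /k/ is a voiceless obstruent between vowels /e/ and /e/, so it voices to [g]. /moitpoetaekeez/ → moitpoedaegeez.
Rule 2 (stop-cluster e-epenthesis): /t/ and /p/ form a stop–stop cluster, so [e] is inserted between them. /moitpoedaegeez/ → moitepoedaegeez.
Rule 3 (intervocalic voicing): /t/ is a voiceless stop between vowels /i/ and /e/, so it voices to [d]. /p/ is a voiceless stop between vowels /e/ and /o/, so it voices to [b]. /moitepoedaegeez/ → moideboedaegeez.
Rule 4 (final e-epenthesis): the form ends in the consonant /z/, so [e] is inserted word-finally. /moideboedaegeez/ → moideboedaegeeze.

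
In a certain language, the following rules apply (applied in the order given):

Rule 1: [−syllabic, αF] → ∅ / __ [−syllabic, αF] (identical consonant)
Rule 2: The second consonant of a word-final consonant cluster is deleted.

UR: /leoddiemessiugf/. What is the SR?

leodiemesiug

Rule 1 (degemination): /dd/ is a geminate; the first /d/ deletes. /ss/ is a geminate; the first /s/ deletes. /leoddiemessiugf/ → leodiemesiugf.
Rule 2 (final cluster simplification): /f/ is the second consonant of a word-final cluster /gf/, so it deletes. /leodiemesiugf/ → leodiemesiug.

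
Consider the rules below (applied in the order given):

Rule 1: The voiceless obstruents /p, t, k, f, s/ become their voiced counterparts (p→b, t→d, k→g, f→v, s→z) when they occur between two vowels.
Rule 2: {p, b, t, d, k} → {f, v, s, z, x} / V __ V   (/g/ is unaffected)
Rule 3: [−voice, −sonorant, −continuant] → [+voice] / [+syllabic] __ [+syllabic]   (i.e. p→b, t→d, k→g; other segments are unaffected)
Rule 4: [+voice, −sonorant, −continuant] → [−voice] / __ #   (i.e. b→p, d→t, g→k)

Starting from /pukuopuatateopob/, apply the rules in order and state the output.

puguovuazazeovop

Rule 1 (intervocalic voicing): /k/ is a voiceless obstruent between vowels /u/ and /u/, so it voices to [g]. /p/ is a voiceless obstruent between vowels /o/ and /u/, so it voices to [b]. /t/ is a voiceless obstruent between vowels /a/ and /a/, so it voices to [d]. /t/ is a voiceless obstruent between vowels /a/ and /e/, so it voices to [d]. /p/ is a voiceless obstruent between vowels /o/ and /o/, so it voices to [b]. /pukuopuatateopob/ → puguobuadadeobob.
Rule 2 (intervocalic spirantization): /b/ is a stop between vowels /o/ and /u/, so it spirantizes to the fricative [v]. /d/ is a stop between vowels /a/ and /a/, so it spirantizes to the fricative [z]. /d/ is a stop between vowels /a/ and /e/, so it spirantizes to the fricative [z]. /b/ is a stop between vowels /o/ and /o/, so it spirantizes to the fricative [v]. /puguobuadadeobob/ → puguovuazazeovob.
Rule 3 (intervocalic voicing): no segment meets the environment; /puguovuazazeovob/ is unchanged.
Rule 4 (final devoicing): /b/ is a voiced stop in word-final position, so it devoices to [p]. /puguovuazazeovob/ → puguovuazazeovop.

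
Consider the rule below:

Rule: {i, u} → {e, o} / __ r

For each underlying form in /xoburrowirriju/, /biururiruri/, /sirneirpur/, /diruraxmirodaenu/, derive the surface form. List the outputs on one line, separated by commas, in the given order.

xoborrowerriju, biororerori, serneerpor, deroraxmerodaenu

/xoburrowirriju/: /u/ is a high vowel immediately before /r/, so it lowers to [o]. /i/ is a high vowel immediately before /r/, so it lowers to [e]. → [xoborrowerriju].
/biururiruri/: /u/ is a high vowel immediately before /r/, so it lowers to [o]. /u/ is a high vowel immediately before /r/, so it lowers to [o]. /i/ is a high vowel immediately before /r/, so it lowers to [e]. /u/ is a high vowel immediately before /r/, so it lowers to [o]. → [biororerori].
/sirneirpur/: /i/ is a high vowel immediately before /r/, so it lowers to [e]. /i/ is a high vowel immediately before /r/, so it lowers to [e]. /u/ is a high vowel immediately before /r/, so it lowers to [o]. → [serneerpor].
/diruraxmirodaenu/: /i/ is a high vowel immediately before /r/, so it lowers to [e]. /u/ is a high vowel immediately before /r/, so it lowers to [o]. /i/ is a high vowel immediately before /r/, so it lowers to [e]. → [deroraxmerodaenu].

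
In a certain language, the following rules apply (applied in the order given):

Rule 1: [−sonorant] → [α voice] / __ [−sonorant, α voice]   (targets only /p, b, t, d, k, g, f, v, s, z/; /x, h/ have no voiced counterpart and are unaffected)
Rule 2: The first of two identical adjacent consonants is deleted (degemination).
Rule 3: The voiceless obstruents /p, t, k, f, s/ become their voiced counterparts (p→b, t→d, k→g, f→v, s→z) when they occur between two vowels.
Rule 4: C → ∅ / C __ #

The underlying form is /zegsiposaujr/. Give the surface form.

Rule 1 (regressive voicing assimilation): /g/ precedes the voiceless obstruent /s/, so it devoices to [k] by assimilation. /zegsiposaujr/ → zeksiposaujr.
Rule 2 (degemination): no segment meets the environment; /zeksiposaujr/ is unchanged.
Rule 3 (intervocalic voicing): /p/ is a voiceless obstruent between vowels /i/ and /o/, so it voices to [b]. /s/ is a voiceless obstruent between vowels /o/ and /a/, so it voices to [z]. /zeksiposaujr/ → zeksibozaujr.
Rule 4 (final cluster simplification): /r/ is the second consonant of a word-final cluster /jr/, so it deletes. /zeksibozaujr/ → zeksibozauj.

zeksibozauj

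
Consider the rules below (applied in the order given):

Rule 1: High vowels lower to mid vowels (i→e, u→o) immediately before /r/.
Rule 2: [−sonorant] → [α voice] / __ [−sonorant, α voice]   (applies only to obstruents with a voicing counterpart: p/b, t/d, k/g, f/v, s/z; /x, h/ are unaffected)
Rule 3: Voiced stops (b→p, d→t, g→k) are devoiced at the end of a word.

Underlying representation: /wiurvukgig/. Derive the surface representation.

Rule 1 (pre-rhotic lowering): /u/ is a high vowel immediately before /r/, so it lowers to [o]. /wiurvukgig/ → wiorvukgig.
Rule 2 (regressive voicing assimilation): /k/ precedes the voiced obstruent /g/, so it voices to [g] by assimilation. /wiorvukgig/ → wiorvuggig.
Rule 3 (final devoicing): /g/ is a voiced stop in word-final position, so it devoices to [k]. /wiorvuggig/ → wiorvuggik.

wiorvuggik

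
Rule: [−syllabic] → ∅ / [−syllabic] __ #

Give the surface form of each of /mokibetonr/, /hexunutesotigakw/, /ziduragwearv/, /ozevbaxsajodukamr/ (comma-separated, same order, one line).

/mokibetonr/: /r/ is the second consonant of a word-final cluster /nr/, so it deletes. → [mokibeton].
/hexunutesotigakw/: /w/ is the second consonant of a word-final cluster /kw/, so it deletes. → [hexunutesotigak].
/ziduragwearv/: /v/ is the second consonant of a word-final cluster /rv/, so it deletes. → [ziduragwear].
/ozevbaxsajodukamr/: /r/ is the second consonant of a word-final cluster /mr/, so it deletes. → [ozevbaxsajodukam].

mokibeton, hexunutesotigak, ziduragwear, ozevbaxsajodukam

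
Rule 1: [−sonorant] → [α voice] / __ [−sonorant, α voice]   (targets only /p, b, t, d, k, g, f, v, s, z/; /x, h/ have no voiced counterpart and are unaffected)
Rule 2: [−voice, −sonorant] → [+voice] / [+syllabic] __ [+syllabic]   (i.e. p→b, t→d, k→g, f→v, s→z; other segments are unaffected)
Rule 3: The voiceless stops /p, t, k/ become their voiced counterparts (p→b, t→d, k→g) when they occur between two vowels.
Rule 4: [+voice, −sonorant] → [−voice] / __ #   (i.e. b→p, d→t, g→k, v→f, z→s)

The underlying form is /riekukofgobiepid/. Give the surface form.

riegugovgobiebit

Rule 1 (regressive voicing assimilation): /f/ precedes the voiced obstruent /g/, so it voices to [v] by assimilation. /riekukofgobiepid/ → riekukovgobiepid.
Rule 2 (intervocalic voicing): /k/ is a voiceless obstruent between vowels /e/ and /u/, so it voices to [g]. /k/ is a voiceless obstruent between vowels /u/ and /o/, so it voices to [g]. /p/ is a voiceless obstruent between vowels /e/ and /i/, so it voices to [b]. /riekukovgobiepid/ → riegugovgobiebid.
Rule 3 (intervocalic voicing): no segment meets the environment; /riegugovgobiebid/ is unchanged.
Rule 4 (final devoicing): /d/ is a voiced obstruent in word-final position, so it devoices to [t]. /riegugovgobiebid/ → riegugovgobiebit.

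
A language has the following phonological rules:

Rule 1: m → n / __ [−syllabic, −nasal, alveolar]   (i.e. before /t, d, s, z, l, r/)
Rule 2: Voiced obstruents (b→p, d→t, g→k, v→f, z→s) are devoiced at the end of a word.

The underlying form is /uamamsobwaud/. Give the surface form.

uamansobwaut

Rule 1 (nasal place assimilation): /m/ precedes the alveolar consonant /s/, so it assimilates in place to [n]. /uamamsobwaud/ → uamansobwaud.
Rule 2 (final devoicing): /d/ is a voiced obstruent in word-final position, so it devoices to [t]. /uamansobwaud/ → uamansobwaut.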